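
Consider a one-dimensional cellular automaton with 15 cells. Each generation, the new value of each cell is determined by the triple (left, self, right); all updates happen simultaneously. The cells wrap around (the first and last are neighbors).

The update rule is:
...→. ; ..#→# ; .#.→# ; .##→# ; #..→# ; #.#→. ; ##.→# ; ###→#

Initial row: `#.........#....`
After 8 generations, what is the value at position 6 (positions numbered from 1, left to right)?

generation 1: ##.......###..#
generation 2: ###.....#######
generation 3: ####...########
generation 4: #####.#########
generation 5: #####.#########  (fixed point — unchanged through generation 8)
position 6 holds .

.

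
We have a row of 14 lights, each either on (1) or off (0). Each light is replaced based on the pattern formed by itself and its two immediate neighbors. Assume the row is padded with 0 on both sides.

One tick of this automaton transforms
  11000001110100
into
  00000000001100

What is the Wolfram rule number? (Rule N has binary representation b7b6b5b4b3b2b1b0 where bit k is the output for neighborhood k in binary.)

36

position 8: 111 → 0  (bit 7 = 0)
position 1: 110 → 0  (bit 6 = 0)
position 10: 101 → 1  (bit 5 = 1)
position 2: 100 → 0  (bit 4 = 0)
position 0: 011 → 0  (bit 3 = 0)
position 11: 010 → 1  (bit 2 = 1)
position 6: 001 → 0  (bit 1 = 0)
position 3: 000 → 0  (bit 0 = 0)
bits b7..b0 = 00100100 = 36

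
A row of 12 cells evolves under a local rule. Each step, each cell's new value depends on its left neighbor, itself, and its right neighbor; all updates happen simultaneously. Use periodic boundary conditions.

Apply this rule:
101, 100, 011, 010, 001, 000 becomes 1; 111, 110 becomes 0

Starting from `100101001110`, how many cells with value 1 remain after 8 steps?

111111111001
000000000111
111111111100
100000000011
011111111110
110000000001
001111111111
111000000000
count of 1: 3

3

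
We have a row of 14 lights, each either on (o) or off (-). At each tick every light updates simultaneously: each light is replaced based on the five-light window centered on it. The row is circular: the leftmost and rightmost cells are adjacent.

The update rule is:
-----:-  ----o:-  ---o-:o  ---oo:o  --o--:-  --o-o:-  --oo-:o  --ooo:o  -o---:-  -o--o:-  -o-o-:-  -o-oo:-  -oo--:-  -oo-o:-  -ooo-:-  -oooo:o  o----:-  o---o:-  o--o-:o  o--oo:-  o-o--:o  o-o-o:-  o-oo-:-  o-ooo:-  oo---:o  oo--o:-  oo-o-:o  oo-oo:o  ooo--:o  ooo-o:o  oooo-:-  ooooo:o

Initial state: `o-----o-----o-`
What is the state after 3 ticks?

o----o-----o--
----o-----o--o
---o-----o--o-

---o-----o--o-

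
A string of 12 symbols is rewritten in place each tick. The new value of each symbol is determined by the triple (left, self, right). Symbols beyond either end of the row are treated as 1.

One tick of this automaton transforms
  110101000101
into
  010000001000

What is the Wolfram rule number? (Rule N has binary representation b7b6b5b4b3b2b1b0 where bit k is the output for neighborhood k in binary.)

66

position 0: 111 → 0  (bit 7 = 0)
position 1: 110 → 1  (bit 6 = 1)
position 2: 101 → 0  (bit 5 = 0)
position 6: 100 → 0  (bit 4 = 0)
position 11: 011 → 0  (bit 3 = 0)
position 3: 010 → 0  (bit 2 = 0)
position 8: 001 → 1  (bit 1 = 1)
position 7: 000 → 0  (bit 0 = 0)
bits b7..b0 = 01000010 = 66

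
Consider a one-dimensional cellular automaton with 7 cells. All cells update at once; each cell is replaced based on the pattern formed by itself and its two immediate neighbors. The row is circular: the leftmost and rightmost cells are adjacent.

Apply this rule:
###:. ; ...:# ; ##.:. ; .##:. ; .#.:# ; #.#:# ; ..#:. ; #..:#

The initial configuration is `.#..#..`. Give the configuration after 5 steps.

.##.###
#..#...
##.###.
..#...#
#.###.#

#.###.#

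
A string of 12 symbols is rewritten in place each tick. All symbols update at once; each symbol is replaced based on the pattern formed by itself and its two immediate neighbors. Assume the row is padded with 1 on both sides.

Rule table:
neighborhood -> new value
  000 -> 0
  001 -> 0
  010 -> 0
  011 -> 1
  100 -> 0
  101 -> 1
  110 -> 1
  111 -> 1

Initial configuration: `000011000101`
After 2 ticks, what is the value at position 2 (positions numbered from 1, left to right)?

0

000011000011
000011000011
position 2 holds 0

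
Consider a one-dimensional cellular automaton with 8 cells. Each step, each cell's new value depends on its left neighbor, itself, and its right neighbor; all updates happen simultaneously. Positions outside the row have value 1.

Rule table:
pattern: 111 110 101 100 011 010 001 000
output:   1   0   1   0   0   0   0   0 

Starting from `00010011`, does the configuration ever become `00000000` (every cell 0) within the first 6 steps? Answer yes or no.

00000001
00000000
all cells are 0 at step 2

yes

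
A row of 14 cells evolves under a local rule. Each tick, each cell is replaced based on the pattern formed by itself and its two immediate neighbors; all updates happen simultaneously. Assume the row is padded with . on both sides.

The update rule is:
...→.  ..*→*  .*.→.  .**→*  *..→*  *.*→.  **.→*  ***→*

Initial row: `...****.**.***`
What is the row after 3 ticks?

*******.**.***

tick 1: ..*****.**.***
tick 2: .******.**.***
tick 3: *******.**.***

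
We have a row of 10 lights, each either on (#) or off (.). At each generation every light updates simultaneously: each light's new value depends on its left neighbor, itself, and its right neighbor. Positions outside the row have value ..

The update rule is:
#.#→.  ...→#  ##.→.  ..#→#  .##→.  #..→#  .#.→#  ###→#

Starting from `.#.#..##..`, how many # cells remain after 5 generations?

5

##.###..##
....#.##..
#####...##
.###.###..
#.#...#.##
count of #: 5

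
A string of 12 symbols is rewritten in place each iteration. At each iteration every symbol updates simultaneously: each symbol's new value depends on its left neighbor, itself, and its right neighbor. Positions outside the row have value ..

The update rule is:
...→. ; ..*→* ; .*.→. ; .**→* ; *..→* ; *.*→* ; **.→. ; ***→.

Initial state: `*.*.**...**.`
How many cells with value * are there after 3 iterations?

.*.**.*.**.*
*.**.*.**.*.
.**.*.**.*.*
count of *: 7

7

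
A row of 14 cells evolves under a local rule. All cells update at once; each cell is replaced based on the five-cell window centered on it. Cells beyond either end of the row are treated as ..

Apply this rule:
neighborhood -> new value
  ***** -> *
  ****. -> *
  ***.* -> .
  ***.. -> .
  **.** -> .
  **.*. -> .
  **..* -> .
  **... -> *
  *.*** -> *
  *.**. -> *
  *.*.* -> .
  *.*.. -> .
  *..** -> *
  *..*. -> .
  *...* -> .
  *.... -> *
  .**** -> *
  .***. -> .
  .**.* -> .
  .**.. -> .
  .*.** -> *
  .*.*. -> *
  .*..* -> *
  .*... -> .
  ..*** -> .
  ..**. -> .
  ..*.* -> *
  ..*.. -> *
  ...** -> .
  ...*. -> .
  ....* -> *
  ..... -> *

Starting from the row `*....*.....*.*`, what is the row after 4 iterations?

iteration 1: *.**.*.***.**.
iteration 2: ***...**...*.*
iteration 3: ...*....*..**.
iteration 4: **.*.**.***..*

**.*.**.***..*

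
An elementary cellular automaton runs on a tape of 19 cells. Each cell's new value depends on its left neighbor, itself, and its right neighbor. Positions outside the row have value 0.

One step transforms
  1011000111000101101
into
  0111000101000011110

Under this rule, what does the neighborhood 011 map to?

At position 2 the neighborhood is 011; the next row has 1 there.

1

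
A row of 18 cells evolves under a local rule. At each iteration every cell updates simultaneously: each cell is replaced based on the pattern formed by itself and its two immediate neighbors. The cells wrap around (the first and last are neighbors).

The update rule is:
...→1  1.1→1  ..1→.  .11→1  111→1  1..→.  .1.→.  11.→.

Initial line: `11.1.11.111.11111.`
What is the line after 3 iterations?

1.11.111.11111.11.

1.1.11.111.11111.1
.1.11.111.11111.11
1.11.111.11111.11.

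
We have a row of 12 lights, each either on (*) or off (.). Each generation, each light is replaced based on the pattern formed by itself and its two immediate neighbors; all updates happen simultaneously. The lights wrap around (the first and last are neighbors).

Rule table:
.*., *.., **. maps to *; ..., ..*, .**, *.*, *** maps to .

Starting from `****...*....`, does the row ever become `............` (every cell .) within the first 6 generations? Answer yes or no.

no

generation 1: ...**..**...
generation 2: ....**..**..
generation 3: .....**..**.
generation 4: ......**..**
generation 5: *......**..*
generation 6: **......**..
generation 6 is **......**.., still not uniform .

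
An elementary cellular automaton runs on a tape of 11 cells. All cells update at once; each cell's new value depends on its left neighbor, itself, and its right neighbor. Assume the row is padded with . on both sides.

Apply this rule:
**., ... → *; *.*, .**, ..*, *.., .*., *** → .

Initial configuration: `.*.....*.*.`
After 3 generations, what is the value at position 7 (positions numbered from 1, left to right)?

...***.....
**...*.****
.*.*......*
position 7 holds .

.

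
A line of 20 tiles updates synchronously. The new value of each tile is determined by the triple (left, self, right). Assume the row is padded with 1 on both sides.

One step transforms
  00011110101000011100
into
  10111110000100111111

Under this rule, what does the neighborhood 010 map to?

At position 8 the neighborhood is 010; the next row has 0 there.

0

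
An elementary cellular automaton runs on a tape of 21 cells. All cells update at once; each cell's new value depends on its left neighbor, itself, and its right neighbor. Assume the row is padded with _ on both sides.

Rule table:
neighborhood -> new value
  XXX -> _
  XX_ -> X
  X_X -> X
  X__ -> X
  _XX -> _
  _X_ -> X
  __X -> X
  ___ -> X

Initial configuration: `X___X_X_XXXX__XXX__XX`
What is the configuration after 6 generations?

XXXXXXXX___XXX__XXX_X
_______XXXX__XXX__XXX
XXXXXXX___XXX__XXX__X
______XXXX__XXX__XXXX
XXXXXX___XXX__XXX___X
_____XXXX__XXX__XXXXX

_____XXXX__XXX__XXXXX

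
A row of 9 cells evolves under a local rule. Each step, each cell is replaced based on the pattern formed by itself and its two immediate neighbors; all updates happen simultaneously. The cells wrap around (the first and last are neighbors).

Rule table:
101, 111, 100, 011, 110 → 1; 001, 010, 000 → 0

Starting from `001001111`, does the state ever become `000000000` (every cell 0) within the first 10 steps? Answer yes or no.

100101111
110011111
111011111
111111111
111111111  (fixed point — unchanged through step 10)
step 10 is 111111111, still not uniform 0

no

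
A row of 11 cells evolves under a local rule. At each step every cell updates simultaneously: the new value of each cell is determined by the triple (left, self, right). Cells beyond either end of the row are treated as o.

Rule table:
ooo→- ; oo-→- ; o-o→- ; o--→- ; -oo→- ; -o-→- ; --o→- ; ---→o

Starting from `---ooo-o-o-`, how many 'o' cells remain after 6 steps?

7

-o---------
---ooooooo-
-o---------  (repeats step 1; period 2)
step 6: ---ooooooo-
count of o: 7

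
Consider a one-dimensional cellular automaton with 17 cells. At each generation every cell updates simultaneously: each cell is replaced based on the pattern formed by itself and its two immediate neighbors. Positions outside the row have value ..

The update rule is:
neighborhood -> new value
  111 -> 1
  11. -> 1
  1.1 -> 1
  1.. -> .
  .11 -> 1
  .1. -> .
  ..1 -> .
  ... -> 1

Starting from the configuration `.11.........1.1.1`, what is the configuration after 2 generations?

.1111111111...1..

generation 1: .11.1111111..1.1.
generation 2: .1111111111...1..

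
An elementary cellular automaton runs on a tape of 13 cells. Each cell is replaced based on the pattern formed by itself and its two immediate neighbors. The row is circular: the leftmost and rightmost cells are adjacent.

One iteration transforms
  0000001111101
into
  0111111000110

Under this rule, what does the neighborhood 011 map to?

1

At position 6 the neighborhood is 011; the next row has 1 there.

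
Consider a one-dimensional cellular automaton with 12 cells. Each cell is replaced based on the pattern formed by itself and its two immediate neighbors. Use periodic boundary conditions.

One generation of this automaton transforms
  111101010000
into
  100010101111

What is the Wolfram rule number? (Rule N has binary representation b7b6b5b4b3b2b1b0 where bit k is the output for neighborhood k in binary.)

59

position 1: 111 → 0  (bit 7 = 0)
position 3: 110 → 0  (bit 6 = 0)
position 4: 101 → 1  (bit 5 = 1)
position 8: 100 → 1  (bit 4 = 1)
position 0: 011 → 1  (bit 3 = 1)
position 5: 010 → 0  (bit 2 = 0)
position 11: 001 → 1  (bit 1 = 1)
position 9: 000 → 1  (bit 0 = 1)
bits b7..b0 = 00111011 = 59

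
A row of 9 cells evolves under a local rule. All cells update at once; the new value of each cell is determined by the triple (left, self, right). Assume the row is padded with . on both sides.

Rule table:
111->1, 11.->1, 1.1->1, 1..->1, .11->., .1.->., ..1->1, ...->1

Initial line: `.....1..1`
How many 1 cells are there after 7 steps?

6

11111.11.
.11111.11
1.11111.1
.1.11111.
1.1.11111
.1.1.1111
1.1.1.111
count of 1: 6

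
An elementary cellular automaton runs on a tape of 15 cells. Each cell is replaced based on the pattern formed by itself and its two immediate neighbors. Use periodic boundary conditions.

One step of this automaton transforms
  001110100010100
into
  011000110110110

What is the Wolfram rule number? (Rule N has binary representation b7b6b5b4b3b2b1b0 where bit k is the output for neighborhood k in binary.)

position 3: 111 → 0  (bit 7 = 0)
position 4: 110 → 0  (bit 6 = 0)
position 5: 101 → 0  (bit 5 = 0)
position 7: 100 → 1  (bit 4 = 1)
position 2: 011 → 1  (bit 3 = 1)
position 6: 010 → 1  (bit 2 = 1)
position 1: 001 → 1  (bit 1 = 1)
position 0: 000 → 0  (bit 0 = 0)
bits b7..b0 = 00011110 = 30

30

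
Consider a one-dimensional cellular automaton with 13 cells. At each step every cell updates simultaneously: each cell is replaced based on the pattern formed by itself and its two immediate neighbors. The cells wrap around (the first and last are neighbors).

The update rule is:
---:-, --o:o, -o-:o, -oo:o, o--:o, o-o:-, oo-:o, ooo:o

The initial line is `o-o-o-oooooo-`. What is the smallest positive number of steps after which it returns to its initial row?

1

o-o-o-oooooo-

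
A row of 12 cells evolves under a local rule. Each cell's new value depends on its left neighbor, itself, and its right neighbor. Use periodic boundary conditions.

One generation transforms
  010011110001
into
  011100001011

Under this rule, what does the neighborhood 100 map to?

1

At position 2 the neighborhood is 100; the next row has 1 there.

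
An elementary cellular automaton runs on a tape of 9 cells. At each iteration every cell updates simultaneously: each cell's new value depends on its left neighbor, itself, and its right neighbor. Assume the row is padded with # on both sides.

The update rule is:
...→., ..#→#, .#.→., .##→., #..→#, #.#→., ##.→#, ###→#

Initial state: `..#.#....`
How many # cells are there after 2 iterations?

##...#..#
###.#.##.
count of #: 6

6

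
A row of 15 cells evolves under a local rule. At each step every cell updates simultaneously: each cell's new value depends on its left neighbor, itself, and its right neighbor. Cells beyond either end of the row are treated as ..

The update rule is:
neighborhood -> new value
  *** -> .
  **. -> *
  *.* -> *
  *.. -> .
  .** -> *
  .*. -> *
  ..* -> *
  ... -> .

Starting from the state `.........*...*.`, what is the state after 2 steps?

........**..**.
.......***.***.

.......***.***.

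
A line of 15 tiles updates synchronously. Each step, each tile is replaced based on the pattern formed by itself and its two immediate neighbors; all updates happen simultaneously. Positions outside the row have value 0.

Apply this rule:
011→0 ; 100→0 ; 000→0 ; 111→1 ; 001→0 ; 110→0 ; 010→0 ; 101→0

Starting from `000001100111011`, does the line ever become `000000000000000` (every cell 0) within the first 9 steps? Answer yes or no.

yes

000000000010000
000000000000000
all cells are 0 at step 2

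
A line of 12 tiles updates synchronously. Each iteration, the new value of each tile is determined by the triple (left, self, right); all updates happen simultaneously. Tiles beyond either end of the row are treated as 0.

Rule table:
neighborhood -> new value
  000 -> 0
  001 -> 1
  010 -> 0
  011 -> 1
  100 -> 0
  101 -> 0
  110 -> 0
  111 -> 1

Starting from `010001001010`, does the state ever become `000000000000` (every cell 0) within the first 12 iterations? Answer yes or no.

iteration 1: 100010010000
iteration 2: 000100100000
iteration 3: 001001000000
iteration 4: 010010000000
iteration 5: 100100000000
iteration 6: 001000000000
iteration 7: 010000000000
iteration 8: 100000000000
iteration 9: 000000000000
all cells are 0 at iteration 9

yes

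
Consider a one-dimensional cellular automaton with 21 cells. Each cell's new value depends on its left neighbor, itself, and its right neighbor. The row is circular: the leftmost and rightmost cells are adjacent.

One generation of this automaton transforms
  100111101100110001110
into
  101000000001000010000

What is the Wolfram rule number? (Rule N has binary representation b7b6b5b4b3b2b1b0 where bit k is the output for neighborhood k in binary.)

6

position 4: 111 → 0  (bit 7 = 0)
position 6: 110 → 0  (bit 6 = 0)
position 7: 101 → 0  (bit 5 = 0)
position 1: 100 → 0  (bit 4 = 0)
position 3: 011 → 0  (bit 3 = 0)
position 0: 010 → 1  (bit 2 = 1)
position 2: 001 → 1  (bit 1 = 1)
position 15: 000 → 0  (bit 0 = 0)
bits b7..b0 = 00000110 = 6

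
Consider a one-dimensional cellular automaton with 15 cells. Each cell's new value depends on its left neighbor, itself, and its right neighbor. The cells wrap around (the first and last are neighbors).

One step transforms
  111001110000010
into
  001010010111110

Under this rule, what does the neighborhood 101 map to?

At position 14 the neighborhood is 101; the next row has 0 there.

0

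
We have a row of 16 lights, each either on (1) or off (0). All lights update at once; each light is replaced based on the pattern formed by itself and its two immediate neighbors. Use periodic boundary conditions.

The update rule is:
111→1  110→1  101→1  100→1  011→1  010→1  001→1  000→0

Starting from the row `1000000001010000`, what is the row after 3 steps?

1111001111111111

1100000011111001
1110000111111111
1111001111111111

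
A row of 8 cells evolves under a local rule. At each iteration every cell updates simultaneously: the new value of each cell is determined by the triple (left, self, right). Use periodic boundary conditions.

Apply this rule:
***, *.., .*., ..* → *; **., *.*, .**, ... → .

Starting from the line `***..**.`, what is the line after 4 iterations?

***..**.

iteration 1: .*.**...
iteration 2: **...*..
iteration 3: ..*.****
iteration 4: ***..**.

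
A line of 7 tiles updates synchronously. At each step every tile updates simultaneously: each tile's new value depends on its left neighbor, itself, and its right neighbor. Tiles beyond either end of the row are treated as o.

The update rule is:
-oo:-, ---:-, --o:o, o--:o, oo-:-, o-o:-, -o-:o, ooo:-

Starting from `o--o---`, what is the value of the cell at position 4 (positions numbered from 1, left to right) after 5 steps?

-oooo-o
-------
o-----o
-o---o-
-oo-oo-
position 4 holds -

-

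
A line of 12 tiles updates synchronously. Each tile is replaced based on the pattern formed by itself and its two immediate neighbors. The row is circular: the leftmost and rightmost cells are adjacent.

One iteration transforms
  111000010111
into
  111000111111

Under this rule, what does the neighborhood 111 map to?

1

At position 0 the neighborhood is 111; the next row has 1 there.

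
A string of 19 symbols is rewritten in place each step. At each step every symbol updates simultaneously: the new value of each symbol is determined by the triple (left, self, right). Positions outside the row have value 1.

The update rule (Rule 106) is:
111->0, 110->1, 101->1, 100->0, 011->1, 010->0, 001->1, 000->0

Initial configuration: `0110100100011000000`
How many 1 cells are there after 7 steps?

12

step 1: 1111001000111000001
step 2: 0001010001101000011
step 3: 0010100011110000110
step 4: 0101000110010001111
step 5: 1010001110100011000
step 6: 1100011011000111001
step 7: 0100111111001101011
count of 1: 12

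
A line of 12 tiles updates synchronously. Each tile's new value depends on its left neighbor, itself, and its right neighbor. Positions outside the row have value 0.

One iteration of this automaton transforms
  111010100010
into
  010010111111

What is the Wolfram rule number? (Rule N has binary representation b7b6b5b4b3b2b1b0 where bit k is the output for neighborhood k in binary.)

position 1: 111 → 1  (bit 7 = 1)
position 2: 110 → 0  (bit 6 = 0)
position 3: 101 → 0  (bit 5 = 0)
position 7: 100 → 1  (bit 4 = 1)
position 0: 011 → 0  (bit 3 = 0)
position 4: 010 → 1  (bit 2 = 1)
position 9: 001 → 1  (bit 1 = 1)
position 8: 000 → 1  (bit 0 = 1)
bits b7..b0 = 10010111 = 151

151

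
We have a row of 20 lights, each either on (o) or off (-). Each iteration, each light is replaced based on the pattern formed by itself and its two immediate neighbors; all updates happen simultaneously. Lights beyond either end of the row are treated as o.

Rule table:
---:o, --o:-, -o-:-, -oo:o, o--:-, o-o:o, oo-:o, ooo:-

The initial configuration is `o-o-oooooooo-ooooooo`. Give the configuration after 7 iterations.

oo-oo------ooo------
-oooo-oooo-o-o-oooo-
oo--ooo--oo-o-oo--oo
-o--o-o--ooo-ooo--o-
o----o---o-ooo-o---o
o-oo---o--oo-oo--o-o
oooo-o----ooooo---oo

oooo-o----ooooo---oo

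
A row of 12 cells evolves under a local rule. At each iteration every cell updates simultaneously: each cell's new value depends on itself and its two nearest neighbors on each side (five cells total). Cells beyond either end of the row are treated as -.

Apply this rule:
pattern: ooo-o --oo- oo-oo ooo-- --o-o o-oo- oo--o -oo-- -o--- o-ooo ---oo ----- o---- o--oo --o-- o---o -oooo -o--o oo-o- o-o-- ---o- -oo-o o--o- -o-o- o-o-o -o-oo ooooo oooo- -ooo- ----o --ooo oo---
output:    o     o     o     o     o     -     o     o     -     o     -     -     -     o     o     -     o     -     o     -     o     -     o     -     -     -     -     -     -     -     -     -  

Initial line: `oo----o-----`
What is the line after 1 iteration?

oo---oo-----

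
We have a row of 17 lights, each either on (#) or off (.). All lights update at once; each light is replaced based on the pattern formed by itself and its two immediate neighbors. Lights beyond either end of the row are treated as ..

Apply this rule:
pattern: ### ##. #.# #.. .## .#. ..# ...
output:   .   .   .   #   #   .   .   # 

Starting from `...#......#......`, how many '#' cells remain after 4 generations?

##..#####..######
#.#.#....#.#.....
.....###....#####
####.#..###.#....
count of #: 9

9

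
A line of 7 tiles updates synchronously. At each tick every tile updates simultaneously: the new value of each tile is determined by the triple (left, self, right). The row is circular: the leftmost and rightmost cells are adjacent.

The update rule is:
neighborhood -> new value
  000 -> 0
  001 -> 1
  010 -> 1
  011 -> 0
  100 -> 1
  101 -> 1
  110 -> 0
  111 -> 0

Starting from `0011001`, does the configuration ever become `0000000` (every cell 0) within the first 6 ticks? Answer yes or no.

tick 1: 1100111
tick 2: 0011000
tick 3: 0100100
tick 4: 1111110
tick 5: 0000001
tick 6: 1000011
tick 6 is 1000011, still not uniform 0

no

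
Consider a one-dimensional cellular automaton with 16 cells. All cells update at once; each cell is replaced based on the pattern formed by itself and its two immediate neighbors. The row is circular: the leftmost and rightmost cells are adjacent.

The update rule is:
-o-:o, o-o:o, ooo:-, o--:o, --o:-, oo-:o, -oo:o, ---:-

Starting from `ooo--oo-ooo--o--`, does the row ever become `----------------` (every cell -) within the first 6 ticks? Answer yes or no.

no

o-oo-oooo-oo-oo-
oooooo--oooooooo
-----oo-o-------
-----ooooo------
-----o---oo-----
-----oo--ooo----
tick 6 is -----oo--ooo----, still not uniform -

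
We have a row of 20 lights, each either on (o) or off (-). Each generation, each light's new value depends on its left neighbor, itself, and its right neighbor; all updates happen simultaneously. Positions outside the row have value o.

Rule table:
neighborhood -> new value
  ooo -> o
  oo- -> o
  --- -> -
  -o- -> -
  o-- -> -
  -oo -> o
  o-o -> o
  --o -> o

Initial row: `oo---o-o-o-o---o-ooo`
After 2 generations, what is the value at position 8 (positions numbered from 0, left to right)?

-

oo--o-o-o-o---o-oooo
oo-o-o-o-o---o-ooooo
position 8 holds -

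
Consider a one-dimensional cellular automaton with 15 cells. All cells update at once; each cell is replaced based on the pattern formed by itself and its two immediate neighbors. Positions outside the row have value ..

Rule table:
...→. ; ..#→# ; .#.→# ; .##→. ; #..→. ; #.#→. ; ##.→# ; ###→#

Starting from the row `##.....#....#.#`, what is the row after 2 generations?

.#....##...##.#
##...#.#..#.#.#

##...#.#..#.#.#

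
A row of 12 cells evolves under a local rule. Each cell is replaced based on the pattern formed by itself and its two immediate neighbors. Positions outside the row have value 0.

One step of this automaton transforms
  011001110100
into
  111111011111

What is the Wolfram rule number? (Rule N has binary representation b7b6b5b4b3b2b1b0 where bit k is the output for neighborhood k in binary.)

127

position 6: 111 → 0  (bit 7 = 0)
position 2: 110 → 1  (bit 6 = 1)
position 8: 101 → 1  (bit 5 = 1)
position 3: 100 → 1  (bit 4 = 1)
position 1: 011 → 1  (bit 3 = 1)
position 9: 010 → 1  (bit 2 = 1)
position 0: 001 → 1  (bit 1 = 1)
position 11: 000 → 1  (bit 0 = 1)
bits b7..b0 = 01111111 = 127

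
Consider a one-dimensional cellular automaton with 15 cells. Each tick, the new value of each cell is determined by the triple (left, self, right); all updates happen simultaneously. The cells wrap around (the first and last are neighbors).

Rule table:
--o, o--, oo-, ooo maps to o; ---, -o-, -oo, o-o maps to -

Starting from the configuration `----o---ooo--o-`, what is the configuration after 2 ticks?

o-o-------ooo--

tick 1: ---o-o-o-oooo-o
tick 2: o-o-------ooo--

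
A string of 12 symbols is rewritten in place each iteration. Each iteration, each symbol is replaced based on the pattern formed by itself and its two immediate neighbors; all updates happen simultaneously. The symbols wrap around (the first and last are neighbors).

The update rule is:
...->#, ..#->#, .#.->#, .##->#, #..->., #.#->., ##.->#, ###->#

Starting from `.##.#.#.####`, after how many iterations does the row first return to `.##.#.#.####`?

iteration 1: .##.#.#.####

1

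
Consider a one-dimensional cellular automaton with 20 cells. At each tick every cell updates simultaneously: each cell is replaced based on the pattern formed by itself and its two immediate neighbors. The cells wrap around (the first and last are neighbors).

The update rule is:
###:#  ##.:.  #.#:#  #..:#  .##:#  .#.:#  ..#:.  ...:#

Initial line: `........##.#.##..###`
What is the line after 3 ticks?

#####.######.####.##

tick 1: #######.#.####.#.##.
tick 2: ######.######.####.#
tick 3: #####.######.####.##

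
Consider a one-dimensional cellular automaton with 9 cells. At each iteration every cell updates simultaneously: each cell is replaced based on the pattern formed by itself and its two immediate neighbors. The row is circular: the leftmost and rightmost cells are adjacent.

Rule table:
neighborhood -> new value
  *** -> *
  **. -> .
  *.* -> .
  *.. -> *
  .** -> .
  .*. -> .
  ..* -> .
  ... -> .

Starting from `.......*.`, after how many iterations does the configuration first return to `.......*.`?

iteration 1: ........*
iteration 2: *........
iteration 3: .*.......
iteration 4: ..*......
iteration 5: ...*.....
iteration 6: ....*....
iteration 7: .....*...
iteration 8: ......*..
iteration 9: .......*.

9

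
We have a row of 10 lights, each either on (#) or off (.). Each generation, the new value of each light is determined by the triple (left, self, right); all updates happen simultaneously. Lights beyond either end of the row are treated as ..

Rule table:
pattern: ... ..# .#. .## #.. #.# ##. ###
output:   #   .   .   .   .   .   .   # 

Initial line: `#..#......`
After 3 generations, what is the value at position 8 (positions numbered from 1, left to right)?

#

.....#####
####..###.
.##....#..
position 8 holds #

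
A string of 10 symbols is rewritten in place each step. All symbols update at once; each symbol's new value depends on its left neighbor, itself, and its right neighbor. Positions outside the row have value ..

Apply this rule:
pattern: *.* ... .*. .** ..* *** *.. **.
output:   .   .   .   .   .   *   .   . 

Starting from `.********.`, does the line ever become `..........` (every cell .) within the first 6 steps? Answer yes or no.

yes

..******..
...****...
....**....
..........
all cells are . at step 4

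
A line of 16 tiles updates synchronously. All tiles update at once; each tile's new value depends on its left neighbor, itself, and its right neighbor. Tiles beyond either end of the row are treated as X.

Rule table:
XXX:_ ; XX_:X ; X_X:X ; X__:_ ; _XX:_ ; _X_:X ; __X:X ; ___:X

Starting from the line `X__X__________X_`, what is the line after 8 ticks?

__X_XXXX________

X_XX_XXXXXXXXXXX
XX_XX___________
_XX_X_XXXXXXXXXX
X_XXXX__________
XX___X_XXXXXXXXX
_X_XXXX_________
XXX___X_XXXXXXXX
__X_XXXX________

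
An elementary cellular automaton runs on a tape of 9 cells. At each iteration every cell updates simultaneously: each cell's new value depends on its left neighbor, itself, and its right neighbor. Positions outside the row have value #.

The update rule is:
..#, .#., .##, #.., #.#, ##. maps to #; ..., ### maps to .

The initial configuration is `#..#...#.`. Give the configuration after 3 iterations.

iteration 1: #####.###
iteration 2: ....###..
iteration 3: #..##.###

#..##.###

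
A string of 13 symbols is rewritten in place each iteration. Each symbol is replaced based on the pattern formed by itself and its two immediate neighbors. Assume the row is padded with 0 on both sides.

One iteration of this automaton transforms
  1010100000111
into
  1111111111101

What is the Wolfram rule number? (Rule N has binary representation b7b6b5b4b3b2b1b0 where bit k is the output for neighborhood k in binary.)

127

position 11: 111 → 0  (bit 7 = 0)
position 12: 110 → 1  (bit 6 = 1)
position 1: 101 → 1  (bit 5 = 1)
position 5: 100 → 1  (bit 4 = 1)
position 10: 011 → 1  (bit 3 = 1)
position 0: 010 → 1  (bit 2 = 1)
position 9: 001 → 1  (bit 1 = 1)
position 6: 000 → 1  (bit 0 = 1)
bits b7..b0 = 01111111 = 127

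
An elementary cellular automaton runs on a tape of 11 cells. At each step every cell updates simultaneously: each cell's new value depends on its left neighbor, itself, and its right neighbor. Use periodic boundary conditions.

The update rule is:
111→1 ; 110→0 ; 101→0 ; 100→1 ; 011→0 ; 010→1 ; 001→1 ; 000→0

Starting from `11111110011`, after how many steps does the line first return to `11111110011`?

31

step 1: 11111101101
step 2: 11111000000
step 3: 01110100001
step 4: 00100110011
step 5: 11111001100
step 6: 01110110011
step 7: 00100001100
step 8: 01110010010
step 9: 10101111111
step 10: 00100111111
step 11: 11111011110
step 12: 01110001100
step 13: 10101010010
step 14: 10101011110
step 15: 10101001100
step 16: 10101110011
step 17: 00100101101
step 18: 11111100001
step 19: 11111010010
step 20: 01110011110
step 21: 10101101101
step 22: 00100000000
step 23: 01110000000
step 24: 10101000000
step 25: 10101100001
step 26: 00100010010
step 27: 01110111111
step 28: 00100011110
step 29: 01110101101
step 30: 00100100001
step 31: 11111110011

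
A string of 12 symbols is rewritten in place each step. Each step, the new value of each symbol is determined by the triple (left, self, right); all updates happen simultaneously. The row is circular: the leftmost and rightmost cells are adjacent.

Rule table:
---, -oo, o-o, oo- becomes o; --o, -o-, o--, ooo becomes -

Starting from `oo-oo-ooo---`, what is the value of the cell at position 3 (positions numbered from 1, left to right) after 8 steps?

step 1: ooooooo-o-o-
step 2: o-----oo-o-o
step 3: o-ooo-ooo-oo
step 4: ooo-ooo-ooo-
step 5: o-ooo-ooo-oo  (repeats step 3; period 2)
step 8: ooo-ooo-ooo-
position 3 holds o

o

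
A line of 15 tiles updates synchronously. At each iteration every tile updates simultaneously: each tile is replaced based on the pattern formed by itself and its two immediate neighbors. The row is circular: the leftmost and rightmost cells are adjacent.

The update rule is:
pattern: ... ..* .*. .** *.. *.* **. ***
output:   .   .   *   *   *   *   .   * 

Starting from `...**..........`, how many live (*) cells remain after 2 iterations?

4

iteration 1: ...*.*.........
iteration 2: ...****........
count of *: 4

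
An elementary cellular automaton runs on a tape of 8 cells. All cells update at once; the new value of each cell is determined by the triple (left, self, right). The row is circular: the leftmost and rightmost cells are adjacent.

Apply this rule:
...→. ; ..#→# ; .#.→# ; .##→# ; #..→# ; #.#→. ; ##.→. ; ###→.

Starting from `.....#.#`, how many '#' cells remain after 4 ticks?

tick 1: #...##.#
tick 2: .#.##..#
tick 3: .#.#.###
tick 4: .#.#.#..
count of #: 3

3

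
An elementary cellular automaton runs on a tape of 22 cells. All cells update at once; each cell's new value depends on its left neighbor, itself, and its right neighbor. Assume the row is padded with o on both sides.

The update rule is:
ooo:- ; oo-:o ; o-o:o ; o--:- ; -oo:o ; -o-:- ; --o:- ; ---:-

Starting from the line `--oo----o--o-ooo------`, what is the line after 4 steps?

--oo---------o--------

--oo--------oo-o------
--oo--------ooo-------
--oo--------o-o-------
--oo---------o--------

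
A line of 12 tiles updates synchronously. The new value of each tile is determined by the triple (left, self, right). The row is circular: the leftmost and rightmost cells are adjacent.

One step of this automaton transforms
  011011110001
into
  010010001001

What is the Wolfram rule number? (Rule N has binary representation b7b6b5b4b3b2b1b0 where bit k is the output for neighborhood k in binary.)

28

position 5: 111 → 0  (bit 7 = 0)
position 2: 110 → 0  (bit 6 = 0)
position 0: 101 → 0  (bit 5 = 0)
position 8: 100 → 1  (bit 4 = 1)
position 1: 011 → 1  (bit 3 = 1)
position 11: 010 → 1  (bit 2 = 1)
position 10: 001 → 0  (bit 1 = 0)
position 9: 000 → 0  (bit 0 = 0)
bits b7..b0 = 00011100 = 28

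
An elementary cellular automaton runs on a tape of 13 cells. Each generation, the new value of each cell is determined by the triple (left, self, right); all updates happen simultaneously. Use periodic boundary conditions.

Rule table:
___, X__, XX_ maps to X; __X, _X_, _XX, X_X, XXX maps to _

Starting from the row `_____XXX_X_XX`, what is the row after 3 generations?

generation 1: XXXX___X____X
generation 2: ___XXX__XXX__
generation 3: XX___XX___XXX

XX___XX___XXX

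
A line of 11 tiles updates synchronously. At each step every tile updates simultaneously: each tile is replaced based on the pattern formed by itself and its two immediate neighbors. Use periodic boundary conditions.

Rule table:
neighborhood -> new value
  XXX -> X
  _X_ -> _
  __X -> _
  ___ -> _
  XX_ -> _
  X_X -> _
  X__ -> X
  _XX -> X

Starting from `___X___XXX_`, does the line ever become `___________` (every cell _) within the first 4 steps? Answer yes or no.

____X__XX_X
X____X_X___
_X______X__
__X______X_
step 4 is __X______X_, still not uniform _

no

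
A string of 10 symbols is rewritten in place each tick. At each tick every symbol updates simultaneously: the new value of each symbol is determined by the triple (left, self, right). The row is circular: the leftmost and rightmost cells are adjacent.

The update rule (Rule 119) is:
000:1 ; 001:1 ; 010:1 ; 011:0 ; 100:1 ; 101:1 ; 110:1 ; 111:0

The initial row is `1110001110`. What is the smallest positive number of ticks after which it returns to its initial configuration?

tick 1: 0011110011
tick 2: 1100011101
tick 3: 0111100110
tick 4: 1000111011
tick 5: 1111001100
tick 6: 0001110111
tick 7: 1110011001
tick 8: 0011101110
tick 9: 1100110011
tick 10: 0111011100
tick 11: 1001100111
tick 12: 1110111000
tick 13: 0011001111
tick 14: 1101110001
tick 15: 0110011110
tick 16: 1011100011
tick 17: 1100111100
tick 18: 0111000111
tick 19: 1001111001
tick 20: 1110001110

20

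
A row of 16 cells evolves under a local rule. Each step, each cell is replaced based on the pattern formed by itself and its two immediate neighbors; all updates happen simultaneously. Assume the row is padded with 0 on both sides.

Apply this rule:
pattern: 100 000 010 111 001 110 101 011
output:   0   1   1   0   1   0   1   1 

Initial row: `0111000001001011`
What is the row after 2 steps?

step 1: 1100011111011110
step 2: 1001110000110000

1001110000110000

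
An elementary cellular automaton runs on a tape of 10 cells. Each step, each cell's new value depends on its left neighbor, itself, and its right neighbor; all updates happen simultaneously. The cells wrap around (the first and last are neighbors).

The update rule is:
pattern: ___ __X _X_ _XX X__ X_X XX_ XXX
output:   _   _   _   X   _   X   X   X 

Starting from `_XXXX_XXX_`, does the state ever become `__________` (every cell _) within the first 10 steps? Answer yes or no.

no

_XXXXXXXX_
_XXXXXXXX_  (fixed point — unchanged through step 10)
step 10 is _XXXXXXXX_, still not uniform _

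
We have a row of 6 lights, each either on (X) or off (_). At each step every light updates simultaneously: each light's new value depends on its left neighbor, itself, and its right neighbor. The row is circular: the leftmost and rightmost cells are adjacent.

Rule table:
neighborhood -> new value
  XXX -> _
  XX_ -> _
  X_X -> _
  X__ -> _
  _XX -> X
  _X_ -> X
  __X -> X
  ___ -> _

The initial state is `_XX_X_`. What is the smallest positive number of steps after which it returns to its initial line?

6

XX__X_
X__XX_
X_XX__
X_X__X
__X_XX
_XX_X_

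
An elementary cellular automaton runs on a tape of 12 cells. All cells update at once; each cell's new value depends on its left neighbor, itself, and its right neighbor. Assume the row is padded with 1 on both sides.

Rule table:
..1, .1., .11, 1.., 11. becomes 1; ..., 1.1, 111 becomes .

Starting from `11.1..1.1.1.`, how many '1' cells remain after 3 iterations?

.1.1111.1.1.
.1.1..1.1.1.
.1.1111.1.1.
count of 1: 7

7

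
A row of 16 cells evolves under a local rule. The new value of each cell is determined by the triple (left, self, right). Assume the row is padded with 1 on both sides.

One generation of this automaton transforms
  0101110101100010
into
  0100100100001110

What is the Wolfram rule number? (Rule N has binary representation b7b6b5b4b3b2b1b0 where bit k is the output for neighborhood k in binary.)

position 4: 111 → 1  (bit 7 = 1)
position 5: 110 → 0  (bit 6 = 0)
position 0: 101 → 0  (bit 5 = 0)
position 11: 100 → 0  (bit 4 = 0)
position 3: 011 → 0  (bit 3 = 0)
position 1: 010 → 1  (bit 2 = 1)
position 13: 001 → 1  (bit 1 = 1)
position 12: 000 → 1  (bit 0 = 1)
bits b7..b0 = 10000111 = 135

135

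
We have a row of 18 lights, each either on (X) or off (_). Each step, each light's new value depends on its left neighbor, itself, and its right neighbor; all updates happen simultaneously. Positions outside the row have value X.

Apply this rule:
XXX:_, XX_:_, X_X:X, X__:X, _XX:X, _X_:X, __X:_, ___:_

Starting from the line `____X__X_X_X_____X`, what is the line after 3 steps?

X___XX_XXXXXX____X
_X__X_XX_____X___X
XXX_XXX_X____XX__X

XXX_XXX_X____XX__X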